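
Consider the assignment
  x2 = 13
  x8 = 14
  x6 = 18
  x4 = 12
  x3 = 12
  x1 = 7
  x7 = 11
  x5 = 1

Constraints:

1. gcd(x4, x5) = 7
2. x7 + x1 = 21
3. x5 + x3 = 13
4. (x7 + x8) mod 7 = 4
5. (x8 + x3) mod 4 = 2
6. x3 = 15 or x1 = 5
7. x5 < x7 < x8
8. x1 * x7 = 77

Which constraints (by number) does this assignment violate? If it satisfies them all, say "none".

Constraints 1, 2, and 6 are violated.

1. gcd(12, 1) = 1, not 7 — does not hold.
2. x7 + x1 = 11 + 7 = 18, not 21 — does not hold.
3. x5 + x3 = 1 + 12 = 13 — holds.
4. x7 + x8 = 25; 25 mod 7 = 4 — holds.
5. x8 + x3 = 26; 26 mod 4 = 2 — holds.
6. x3 = 12 ≠ 15 and x1 = 7 ≠ 5; both disjuncts false — does not hold.
7. values 1 < 11 < 14 — holds.
8. x1 * x7 = 7 * 11 = 77 — holds.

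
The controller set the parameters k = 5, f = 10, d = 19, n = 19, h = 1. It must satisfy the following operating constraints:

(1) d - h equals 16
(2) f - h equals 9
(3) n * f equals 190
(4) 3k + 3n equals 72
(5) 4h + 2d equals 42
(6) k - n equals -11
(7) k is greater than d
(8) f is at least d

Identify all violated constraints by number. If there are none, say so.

No — constraints 1, 6, 7, and 8 are not satisfied.

(1) d - h = 19 - 1 = 18, not 16  FAIL
(2) f - h = 10 - 1 = 9  OK
(3) n * f = 19 * 10 = 190  OK
(4) 3k + 3n = 3(5) + 3(19) = 72  OK
(5) 4h + 2d = 4(1) + 2(19) = 42  OK
(6) k - n = 5 - 19 = -14, not -11  FAIL
(7) k = 5, d = 19; 5 ≤ 19 (want >)  FAIL
(8) f = 10, d = 19; 10 < 19 (want ≥)  FAIL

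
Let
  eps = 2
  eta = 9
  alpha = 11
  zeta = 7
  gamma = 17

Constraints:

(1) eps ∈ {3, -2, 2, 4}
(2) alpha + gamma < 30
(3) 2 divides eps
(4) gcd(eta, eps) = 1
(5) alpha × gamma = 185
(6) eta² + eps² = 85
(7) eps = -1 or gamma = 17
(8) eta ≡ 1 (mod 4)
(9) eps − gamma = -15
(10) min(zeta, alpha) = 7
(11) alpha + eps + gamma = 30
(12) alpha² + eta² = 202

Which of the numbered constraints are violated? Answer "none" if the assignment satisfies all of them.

(1) eps = 2 is in {3, -2, 2, 4}  true
(2) alpha + gamma = 11 + 17 = 28; 28 < 30  true
(3) 2 / 2 = 1, so 2 divides 2  true
(4) gcd(9, 2) = 1  true
(5) alpha × gamma = 11 × 17 = 187, not 185  false
(6) eta² + eps² = 9² + 2² = 81 + 4 = 85  true
(7) eps = 2 ≠ -1, but gamma = 17 = 17 (second disjunct)  true
(8) 9 mod 4 = 1  true
(9) eps − gamma = 2 − 17 = -15  true
(10) min(7, 11) = 7  true
(11) alpha + eps + gamma = 11 + 2 + 17 = 30  true
(12) alpha² + eta² = 11² + 9² = 121 + 81 = 202  true

No — constraint 5 is not satisfied.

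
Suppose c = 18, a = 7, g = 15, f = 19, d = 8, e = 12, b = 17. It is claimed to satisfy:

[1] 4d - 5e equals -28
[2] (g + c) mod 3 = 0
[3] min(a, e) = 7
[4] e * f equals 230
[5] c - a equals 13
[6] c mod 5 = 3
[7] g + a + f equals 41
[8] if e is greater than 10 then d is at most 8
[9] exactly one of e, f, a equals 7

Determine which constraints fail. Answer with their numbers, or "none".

Constraints 4, 5 are violated.

[1] 4d - 5e = 4(8) - 5(12) = -28  OK
[2] g + c = 33; 33 mod 3 = 0  OK
[3] min(7, 12) = 7  OK
[4] e * f = 12 * 19 = 228, not 230  FAIL
[5] c - a = 18 - 7 = 11, not 13  FAIL
[6] 18 mod 5 = 3  OK
[7] g + a + f = 15 + 7 + 19 = 41  OK
[8] e = 12 > 10, so we need d ≤ 8; d = 8 ≤ 8  OK
[9] e=12, f=19, a=7; 1 of them equals 7  OK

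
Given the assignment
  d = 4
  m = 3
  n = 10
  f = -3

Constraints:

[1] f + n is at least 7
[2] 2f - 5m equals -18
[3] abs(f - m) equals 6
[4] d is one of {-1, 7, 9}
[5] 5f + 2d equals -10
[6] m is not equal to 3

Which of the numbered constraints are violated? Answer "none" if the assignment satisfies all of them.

[1] f + n = -3 + 10 = 7; 7 ≥ 7  ✔
[2] 2f - 5m = 2(-3) - 5(3) = -21, not -18  ✘
[3] abs(-3 - 3) = 6  ✔
[4] d = 4 is not in {-1, 7, 9}  ✘
[5] 5f + 2d = 5(-3) + 2(4) = -7, not -10  ✘
[6] m = 3, but 3 is required to differ  ✘

No — constraints 2, 4, 5, and 6 are not satisfied.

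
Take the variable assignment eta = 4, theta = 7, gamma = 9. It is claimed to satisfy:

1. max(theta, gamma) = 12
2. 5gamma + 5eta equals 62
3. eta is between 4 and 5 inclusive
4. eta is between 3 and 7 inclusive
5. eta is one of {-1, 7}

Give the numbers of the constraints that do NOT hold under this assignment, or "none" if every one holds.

1. max(7, 9) = 9, not 12 — violated.
2. 5gamma + 5eta = 5(9) + 5(4) = 65, not 62 — violated.
3. eta = 4 lies in [4, 5] — OK.
4. eta = 4 lies in [3, 7] — OK.
5. eta = 4 is not in {-1, 7} — violated.

Constraints 1, 2, and 5 are violated.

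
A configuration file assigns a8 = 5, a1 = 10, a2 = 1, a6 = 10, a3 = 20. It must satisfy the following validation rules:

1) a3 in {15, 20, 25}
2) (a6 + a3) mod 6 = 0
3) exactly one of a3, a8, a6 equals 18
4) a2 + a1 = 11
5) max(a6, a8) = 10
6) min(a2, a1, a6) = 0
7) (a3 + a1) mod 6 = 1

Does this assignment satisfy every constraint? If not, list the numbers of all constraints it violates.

1) a3 = 20 is in {15, 20, 25}  OK
2) a6 + a3 = 30; 30 mod 6 = 0  OK
3) a3=20, a8=5, a6=10; 0 of them equal 18, not exactly one  FAIL
4) a2 + a1 = 1 + 10 = 11  OK
5) max(10, 5) = 10  OK
6) min(1, 10, 10) = 1, not 0  FAIL
7) a3 + a1 = 30; 30 mod 6 = 0, not 1  FAIL

No — constraints 3, 6, 7 are not satisfied.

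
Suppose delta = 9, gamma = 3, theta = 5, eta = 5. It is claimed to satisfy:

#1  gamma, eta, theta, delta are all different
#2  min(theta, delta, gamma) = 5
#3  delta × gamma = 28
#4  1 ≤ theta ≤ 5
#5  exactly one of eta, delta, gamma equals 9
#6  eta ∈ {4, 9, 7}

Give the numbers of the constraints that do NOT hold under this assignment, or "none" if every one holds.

#1 eta = theta = 5, not all different — fails.
#2 min(5, 9, 3) = 3, not 5 — fails.
#3 delta × gamma = 9 × 3 = 27, not 28 — fails.
#4 theta = 5 lies in [1, 5] — holds.
#5 eta=5, delta=9, gamma=3; 1 of them equals 9 — holds.
#6 eta = 5 is not in {4, 9, 7} — fails.

No — constraints 1, 2, 3, and 6 are not satisfied.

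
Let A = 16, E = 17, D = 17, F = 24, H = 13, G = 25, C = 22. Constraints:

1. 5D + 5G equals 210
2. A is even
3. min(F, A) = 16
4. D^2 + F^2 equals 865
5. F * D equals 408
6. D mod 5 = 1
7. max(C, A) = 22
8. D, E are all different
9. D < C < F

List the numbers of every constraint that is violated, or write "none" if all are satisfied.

1. 5D + 5G = 5(17) + 5(25) = 210 — holds.
2. A = 16 is even — holds.
3. min(24, 16) = 16 — holds.
4. D^2 + F^2 = 17^2 + 24^2 = 289 + 576 = 865 — holds.
5. F * D = 24 * 17 = 408 — holds.
6. 17 mod 5 = 2, not 1 — does not hold.
7. max(22, 16) = 22 — holds.
8. D = E = 17, not all different — does not hold.
9. values 17 < 22 < 24 — holds.

No — constraints 6 and 8 are not satisfied.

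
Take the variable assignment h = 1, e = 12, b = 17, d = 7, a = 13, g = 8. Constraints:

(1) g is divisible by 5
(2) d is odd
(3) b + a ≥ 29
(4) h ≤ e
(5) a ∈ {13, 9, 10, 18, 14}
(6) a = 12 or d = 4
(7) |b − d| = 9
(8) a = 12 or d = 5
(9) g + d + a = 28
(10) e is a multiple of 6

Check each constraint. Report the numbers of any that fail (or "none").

(1) 8 = 5×1 + 3, so 5 does not divide 8 — violated.
(2) d = 7 is odd — OK.
(3) b + a = 17 + 13 = 30; 30 ≥ 29 — OK.
(4) h = 1, e = 12; 1 ≤ 12 — OK.
(5) a = 13 is in {13, 9, 10, 18, 14} — OK.
(6) a = 13 ≠ 12 and d = 7 ≠ 4; both disjuncts false — violated.
(7) |17 − 7| = 10, not 9 — violated.
(8) a = 13 ≠ 12 and d = 7 ≠ 5; both disjuncts false — violated.
(9) g + d + a = 8 + 7 + 13 = 28 — OK.
(10) 12 / 6 = 2, so 6 divides 12 — OK.

Violated: 1, 6, 7, and 8.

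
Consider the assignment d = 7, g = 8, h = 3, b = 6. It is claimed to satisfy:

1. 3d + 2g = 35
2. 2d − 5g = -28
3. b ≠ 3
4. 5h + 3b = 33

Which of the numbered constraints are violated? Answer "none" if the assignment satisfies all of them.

1. 3d + 2g = 3(7) + 2(8) = 37, not 35  no
2. 2d − 5g = 2(7) − 5(8) = -26, not -28  no
3. b = 6, and 6 ≠ 3  yes
4. 5h + 3b = 5(3) + 3(6) = 33  yes

Constraints 1 and 2 are violated.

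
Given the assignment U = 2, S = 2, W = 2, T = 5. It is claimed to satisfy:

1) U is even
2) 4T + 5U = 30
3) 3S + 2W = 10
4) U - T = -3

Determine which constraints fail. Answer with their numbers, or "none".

1) U = 2 is even  true
2) 4T + 5U = 4(5) + 5(2) = 30  true
3) 3S + 2W = 3(2) + 2(2) = 10  true
4) U - T = 2 - 5 = -3  true

None — every constraint holds.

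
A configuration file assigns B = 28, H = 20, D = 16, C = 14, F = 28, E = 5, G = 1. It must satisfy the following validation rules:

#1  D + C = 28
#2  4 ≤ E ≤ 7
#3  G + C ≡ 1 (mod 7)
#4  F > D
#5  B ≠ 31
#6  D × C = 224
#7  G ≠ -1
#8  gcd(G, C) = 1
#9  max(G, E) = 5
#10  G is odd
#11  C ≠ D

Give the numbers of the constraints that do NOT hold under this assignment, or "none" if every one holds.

Constraint 1 does not hold.

#1 D + C = 16 + 14 = 30, not 28 — does not hold.
#2 E = 5 lies in [4, 7] — holds.
#3 G + C = 15; 15 mod 7 = 1 — holds.
#4 F = 28, D = 16; 28 > 16 — holds.
#5 B = 28, and 28 ≠ 31 — holds.
#6 D × C = 16 × 14 = 224 — holds.
#7 G = 1, and 1 ≠ -1 — holds.
#8 gcd(1, 14) = 1 — holds.
#9 max(1, 5) = 5 — holds.
#10 G = 1 is odd — holds.
#11 C = 14, D = 16; distinct — holds.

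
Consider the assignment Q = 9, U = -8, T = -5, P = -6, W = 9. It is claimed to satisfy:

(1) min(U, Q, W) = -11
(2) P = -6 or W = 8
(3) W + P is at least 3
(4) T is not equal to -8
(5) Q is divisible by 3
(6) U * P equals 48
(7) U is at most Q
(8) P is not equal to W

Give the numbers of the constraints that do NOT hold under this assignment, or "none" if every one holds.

(1) min(-8, 9, 9) = -8, not -11  no
(2) P = -6 = -6 (first disjunct)  yes
(3) W + P = 9 + (-6) = 3; 3 ≥ 3  yes
(4) T = -5, and -5 ≠ -8  yes
(5) 9 / 3 = 3, so 3 divides 9  yes
(6) U * P = -8 * (-6) = 48  yes
(7) U = -8, Q = 9; -8 ≤ 9  yes
(8) P = -6, W = 9; distinct  yes

No — constraint 1 is not satisfied.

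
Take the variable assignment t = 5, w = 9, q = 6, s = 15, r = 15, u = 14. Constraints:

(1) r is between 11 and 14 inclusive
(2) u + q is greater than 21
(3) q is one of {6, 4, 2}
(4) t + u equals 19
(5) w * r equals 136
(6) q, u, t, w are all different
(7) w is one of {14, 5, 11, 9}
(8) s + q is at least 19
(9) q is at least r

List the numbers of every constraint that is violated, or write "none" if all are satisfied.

No — constraints 1, 2, 5, and 9 are not satisfied.

(1) r = 15 is outside [11, 14] — fails.
(2) u + q = 14 + 6 = 20; 20 ≤ 21, bound 21 not met — fails.
(3) q = 6 is in {6, 4, 2} — holds.
(4) t + u = 5 + 14 = 19 — holds.
(5) w * r = 9 * 15 = 135, not 136 — fails.
(6) values 6, 14, 5, 9 are pairwise distinct — holds.
(7) w = 9 is in {14, 5, 11, 9} — holds.
(8) s + q = 15 + 6 = 21; 21 ≥ 19 — holds.
(9) q = 6, r = 15; 6 < 15 (want ≥) — fails.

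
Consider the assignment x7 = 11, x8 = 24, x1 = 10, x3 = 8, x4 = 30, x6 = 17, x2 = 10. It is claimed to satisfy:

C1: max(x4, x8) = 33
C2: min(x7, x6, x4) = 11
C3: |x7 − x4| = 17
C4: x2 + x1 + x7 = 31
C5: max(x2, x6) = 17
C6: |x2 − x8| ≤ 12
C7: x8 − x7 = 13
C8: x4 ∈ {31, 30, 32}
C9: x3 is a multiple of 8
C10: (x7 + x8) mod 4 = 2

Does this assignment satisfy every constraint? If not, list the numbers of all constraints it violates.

C1: max(30, 24) = 30, not 33 — fails.
C2: min(11, 17, 30) = 11 — holds.
C3: |11 − 30| = 19, not 17 — fails.
C4: x2 + x1 + x7 = 10 + 10 + 11 = 31 — holds.
C5: max(10, 17) = 17 — holds.
C6: |10 − 24| = 14; 14 > 12, exceeds bound 12 — fails.
C7: x8 − x7 = 24 − 11 = 13 — holds.
C8: x4 = 30 is in {31, 30, 32} — holds.
C9: 8 / 8 = 1, so 8 divides 8 — holds.
C10: x7 + x8 = 35; 35 mod 4 = 3, not 2 — fails.

No — constraints 1, 3, 6, 10 are not satisfied.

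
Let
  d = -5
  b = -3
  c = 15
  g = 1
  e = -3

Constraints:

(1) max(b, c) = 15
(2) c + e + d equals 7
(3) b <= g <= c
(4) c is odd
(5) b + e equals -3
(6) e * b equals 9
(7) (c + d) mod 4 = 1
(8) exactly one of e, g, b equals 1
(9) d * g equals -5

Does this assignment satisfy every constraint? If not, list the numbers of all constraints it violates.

(1) max(-3, 15) = 15 — OK.
(2) c + e + d = 15 + (-3) + (-5) = 7 — OK.
(3) values -3 <= 1 <= 15 — OK.
(4) c = 15 is odd — OK.
(5) b + e = -3 + (-3) = -6, not -3 — violated.
(6) e * b = -3 * (-3) = 9 — OK.
(7) c + d = 10; 10 mod 4 = 2, not 1 — violated.
(8) e=-3, g=1, b=-3; 1 of them equals 1 — OK.
(9) d * g = -5 * 1 = -5 — OK.

Constraints 5 and 7 are violated.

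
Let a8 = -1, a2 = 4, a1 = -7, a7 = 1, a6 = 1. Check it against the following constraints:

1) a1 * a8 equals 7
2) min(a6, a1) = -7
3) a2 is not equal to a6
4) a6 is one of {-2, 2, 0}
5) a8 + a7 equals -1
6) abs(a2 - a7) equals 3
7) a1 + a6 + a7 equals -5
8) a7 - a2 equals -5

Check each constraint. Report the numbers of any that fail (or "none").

Violated: 4, 5, and 8.

1) a1 * a8 = -7 * (-1) = 7  OK
2) min(1, -7) = -7  OK
3) a2 = 4, a6 = 1; distinct  OK
4) a6 = 1 is not in {-2, 2, 0}  FAIL
5) a8 + a7 = -1 + 1 = 0, not -1  FAIL
6) abs(4 - 1) = 3  OK
7) a1 + a6 + a7 = -7 + 1 + 1 = -5  OK
8) a7 - a2 = 1 - 4 = -3, not -5  FAIL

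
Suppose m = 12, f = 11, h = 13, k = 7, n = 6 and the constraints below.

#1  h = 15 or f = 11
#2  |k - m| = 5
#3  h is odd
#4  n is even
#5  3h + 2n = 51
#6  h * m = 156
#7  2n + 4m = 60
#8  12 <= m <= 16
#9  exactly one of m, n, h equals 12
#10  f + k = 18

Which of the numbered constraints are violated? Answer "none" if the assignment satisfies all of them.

#1 h = 13 ≠ 15, but f = 11 = 11 (second disjunct)  OK
#2 |7 - 12| = 5  OK
#3 h = 13 is odd  OK
#4 n = 6 is even  OK
#5 3h + 2n = 3(13) + 2(6) = 51  OK
#6 h * m = 13 * 12 = 156  OK
#7 2n + 4m = 2(6) + 4(12) = 60  OK
#8 m = 12 lies in [12, 16]  OK
#9 m=12, n=6, h=13; 1 of them equals 12  OK
#10 f + k = 11 + 7 = 18  OK

All constraints are satisfied.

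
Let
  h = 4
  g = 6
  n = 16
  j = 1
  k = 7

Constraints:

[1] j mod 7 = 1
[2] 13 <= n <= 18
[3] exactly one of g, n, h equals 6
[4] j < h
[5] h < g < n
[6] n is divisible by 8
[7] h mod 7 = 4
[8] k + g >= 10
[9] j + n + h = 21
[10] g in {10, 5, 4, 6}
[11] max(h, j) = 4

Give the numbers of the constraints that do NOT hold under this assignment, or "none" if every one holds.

The assignment satisfies every constraint.

[1] 1 mod 7 = 1  ✔
[2] n = 16 lies in [13, 18]  ✔
[3] g=6, n=16, h=4; 1 of them equals 6  ✔
[4] j = 1, h = 4; 1 < 4  ✔
[5] values 4 < 6 < 16  ✔
[6] 16 / 8 = 2, so 8 divides 16  ✔
[7] 4 mod 7 = 4  ✔
[8] k + g = 7 + 6 = 13; 13 ≥ 10  ✔
[9] j + n + h = 1 + 16 + 4 = 21  ✔
[10] g = 6 is in {10, 5, 4, 6}  ✔
[11] max(4, 1) = 4  ✔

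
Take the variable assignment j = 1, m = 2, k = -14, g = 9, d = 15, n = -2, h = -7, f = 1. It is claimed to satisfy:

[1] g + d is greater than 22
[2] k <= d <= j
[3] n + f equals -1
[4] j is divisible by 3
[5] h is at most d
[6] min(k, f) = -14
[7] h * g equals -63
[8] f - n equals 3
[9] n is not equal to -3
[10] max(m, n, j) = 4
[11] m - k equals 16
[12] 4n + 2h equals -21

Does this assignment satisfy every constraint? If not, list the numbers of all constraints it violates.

[1] g + d = 9 + 15 = 24; 24 > 22 — satisfied.
[2] values -14, 15, 1; d = 15 is not <= j = 1 — violated.
[3] n + f = -2 + 1 = -1 — satisfied.
[4] 1 = 3*0 + 1, so 3 does not divide 1 — violated.
[5] h = -7, d = 15; -7 ≤ 15 — satisfied.
[6] min(-14, 1) = -14 — satisfied.
[7] h * g = -7 * 9 = -63 — satisfied.
[8] f - n = 1 - (-2) = 3 — satisfied.
[9] n = -2, and -2 ≠ -3 — satisfied.
[10] max(2, -2, 1) = 2, not 4 — violated.
[11] m - k = 2 - (-14) = 16 — satisfied.
[12] 4n + 2h = 4(-2) + 2(-7) = -22, not -21 — violated.

Constraints 2, 4, 10, and 12 are violated.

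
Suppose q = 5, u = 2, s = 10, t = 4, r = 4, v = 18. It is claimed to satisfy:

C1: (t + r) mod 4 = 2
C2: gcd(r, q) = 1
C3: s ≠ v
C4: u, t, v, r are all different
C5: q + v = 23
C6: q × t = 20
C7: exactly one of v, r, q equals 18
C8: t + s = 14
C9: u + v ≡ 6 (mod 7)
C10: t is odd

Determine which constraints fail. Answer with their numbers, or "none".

The assignment fails constraints 1, 4, 10.

C1: t + r = 8; 8 mod 4 = 0, not 2  ✗
C2: gcd(4, 5) = 1  ✓
C3: s = 10, v = 18; distinct  ✓
C4: t = r = 4, not all different  ✗
C5: q + v = 5 + 18 = 23  ✓
C6: q × t = 5 × 4 = 20  ✓
C7: v=18, r=4, q=5; 1 of them equals 18  ✓
C8: t + s = 4 + 10 = 14  ✓
C9: u + v = 20; 20 mod 7 = 6  ✓
C10: t = 4 is even  ✗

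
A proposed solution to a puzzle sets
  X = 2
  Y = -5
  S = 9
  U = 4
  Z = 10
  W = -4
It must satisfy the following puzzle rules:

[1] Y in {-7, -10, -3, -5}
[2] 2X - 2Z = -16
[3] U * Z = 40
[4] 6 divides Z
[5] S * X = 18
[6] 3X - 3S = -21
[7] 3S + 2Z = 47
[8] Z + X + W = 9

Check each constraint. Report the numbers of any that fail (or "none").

The assignment fails constraints 4, 8.

[1] Y = -5 is in {-7, -10, -3, -5} — holds.
[2] 2X - 2Z = 2(2) - 2(10) = -16 — holds.
[3] U * Z = 4 * 10 = 40 — holds.
[4] 10 = 6*1 + 4, so 6 does not divide 10 — does not hold.
[5] S * X = 9 * 2 = 18 — holds.
[6] 3X - 3S = 3(2) - 3(9) = -21 — holds.
[7] 3S + 2Z = 3(9) + 2(10) = 47 — holds.
[8] Z + X + W = 10 + 2 + (-4) = 8, not 9 — does not hold.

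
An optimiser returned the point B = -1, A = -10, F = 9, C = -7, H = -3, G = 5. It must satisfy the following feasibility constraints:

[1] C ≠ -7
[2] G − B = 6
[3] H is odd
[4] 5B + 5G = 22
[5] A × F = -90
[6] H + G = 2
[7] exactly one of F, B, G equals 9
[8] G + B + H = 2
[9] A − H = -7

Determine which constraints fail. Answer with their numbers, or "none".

Constraints 1, 4, and 8 do not hold.

[1] C = -7, but -7 is required to differ — violated.
[2] G − B = 5 − (-1) = 6 — OK.
[3] H = -3 is odd — OK.
[4] 5B + 5G = 5(-1) + 5(5) = 20, not 22 — violated.
[5] A × F = -10 × 9 = -90 — OK.
[6] H + G = -3 + 5 = 2 — OK.
[7] F=9, B=-1, G=5; 1 of them equals 9 — OK.
[8] G + B + H = 5 + (-1) + (-3) = 1, not 2 — violated.
[9] A − H = -10 − (-3) = -7 — OK.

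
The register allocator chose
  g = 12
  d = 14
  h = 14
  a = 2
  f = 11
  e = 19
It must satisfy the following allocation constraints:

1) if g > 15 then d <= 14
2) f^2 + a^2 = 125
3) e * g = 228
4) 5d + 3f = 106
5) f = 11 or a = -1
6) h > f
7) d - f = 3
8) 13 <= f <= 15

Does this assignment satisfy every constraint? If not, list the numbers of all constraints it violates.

Constraints 4, 8 are violated.

1) g = 12, not > 15; antecedent false, conditional vacuously true  OK
2) f^2 + a^2 = 11^2 + 2^2 = 121 + 4 = 125  OK
3) e * g = 19 * 12 = 228  OK
4) 5d + 3f = 5(14) + 3(11) = 103, not 106  FAIL
5) f = 11 = 11 (first disjunct)  OK
6) h = 14, f = 11; 14 > 11  OK
7) d - f = 14 - 11 = 3  OK
8) f = 11 is outside [13, 15]  FAIL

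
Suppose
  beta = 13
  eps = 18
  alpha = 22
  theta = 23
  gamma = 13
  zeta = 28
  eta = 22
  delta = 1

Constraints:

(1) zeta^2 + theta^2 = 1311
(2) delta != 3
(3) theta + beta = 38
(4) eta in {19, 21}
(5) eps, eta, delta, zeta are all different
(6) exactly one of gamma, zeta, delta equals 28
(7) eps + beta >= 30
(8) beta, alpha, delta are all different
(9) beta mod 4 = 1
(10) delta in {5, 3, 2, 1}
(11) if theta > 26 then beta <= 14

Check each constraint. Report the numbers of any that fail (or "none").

(1) zeta^2 + theta^2 = 28^2 + 23^2 = 784 + 529 = 1313, not 1311  no
(2) delta = 1, and 1 ≠ 3  yes
(3) theta + beta = 23 + 13 = 36, not 38  no
(4) eta = 22 is not in {19, 21}  no
(5) values 18, 22, 1, 28 are pairwise distinct  yes
(6) gamma=13, zeta=28, delta=1; 1 of them equals 28  yes
(7) eps + beta = 18 + 13 = 31; 31 ≥ 30  yes
(8) values 13, 22, 1 are pairwise distinct  yes
(9) 13 mod 4 = 1  yes
(10) delta = 1 is in {5, 3, 2, 1}  yes
(11) theta = 23, not > 26; antecedent false, conditional vacuously true  yes

Constraints 1, 3, 4 do not hold.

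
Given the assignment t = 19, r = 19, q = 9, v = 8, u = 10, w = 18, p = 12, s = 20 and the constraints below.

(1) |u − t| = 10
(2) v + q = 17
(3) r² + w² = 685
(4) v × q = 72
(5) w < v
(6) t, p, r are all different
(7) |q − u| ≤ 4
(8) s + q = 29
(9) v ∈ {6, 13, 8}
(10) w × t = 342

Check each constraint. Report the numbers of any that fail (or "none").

The assignment fails constraints 1, 5, 6.

(1) |10 − 19| = 9, not 10 — violated.
(2) v + q = 8 + 9 = 17 — OK.
(3) r² + w² = 19² + 18² = 361 + 324 = 685 — OK.
(4) v × q = 8 × 9 = 72 — OK.
(5) w = 18, v = 8; 18 ≥ 8 (want <) — violated.
(6) t = r = 19, not all different — violated.
(7) |9 − 10| = 1; 1 ≤ 4 — OK.
(8) s + q = 20 + 9 = 29 — OK.
(9) v = 8 is in {6, 13, 8} — OK.
(10) w × t = 18 × 19 = 342 — OK.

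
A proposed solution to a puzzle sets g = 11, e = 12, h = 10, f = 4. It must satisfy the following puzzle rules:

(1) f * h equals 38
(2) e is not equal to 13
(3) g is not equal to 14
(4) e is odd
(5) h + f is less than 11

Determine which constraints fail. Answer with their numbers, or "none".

(1) f * h = 4 * 10 = 40, not 38 — does not hold.
(2) e = 12, and 12 ≠ 13 — holds.
(3) g = 11, and 11 ≠ 14 — holds.
(4) e = 12 is even — does not hold.
(5) h + f = 10 + 4 = 14; 14 ≥ 11, bound 11 not met — does not hold.

Violated: 1, 4, 5.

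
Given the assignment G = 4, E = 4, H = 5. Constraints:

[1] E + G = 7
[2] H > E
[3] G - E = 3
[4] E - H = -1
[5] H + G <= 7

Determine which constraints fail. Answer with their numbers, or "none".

[1] E + G = 4 + 4 = 8, not 7 — violated.
[2] H = 5, E = 4; 5 > 4 — OK.
[3] G - E = 4 - 4 = 0, not 3 — violated.
[4] E - H = 4 - 5 = -1 — OK.
[5] H + G = 5 + 4 = 9; 9 > 7, bound 7 not met — violated.

Constraints 1, 3, and 5 do not hold.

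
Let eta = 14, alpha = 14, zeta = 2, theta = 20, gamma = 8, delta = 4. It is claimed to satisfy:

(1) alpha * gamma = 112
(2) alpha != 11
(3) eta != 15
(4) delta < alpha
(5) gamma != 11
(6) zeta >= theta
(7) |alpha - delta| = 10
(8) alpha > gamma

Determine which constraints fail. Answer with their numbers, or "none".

No — constraint 6 is not satisfied.

(1) alpha * gamma = 14 * 8 = 112  true
(2) alpha = 14, and 14 ≠ 11  true
(3) eta = 14, and 14 ≠ 15  true
(4) delta = 4, alpha = 14; 4 < 14  true
(5) gamma = 8, and 8 ≠ 11  true
(6) zeta = 2, theta = 20; 2 < 20 (want ≥)  false
(7) |14 - 4| = 10  true
(8) alpha = 14, gamma = 8; 14 > 8  true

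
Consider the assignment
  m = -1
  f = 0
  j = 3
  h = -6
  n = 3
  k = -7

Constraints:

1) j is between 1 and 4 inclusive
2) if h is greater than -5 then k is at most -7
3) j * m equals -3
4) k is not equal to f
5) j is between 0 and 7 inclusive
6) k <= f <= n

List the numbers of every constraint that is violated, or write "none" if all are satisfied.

1) j = 3 lies in [1, 4] — satisfied.
2) h = -6, not > -5; antecedent false, conditional vacuously true — satisfied.
3) j * m = 3 * (-1) = -3 — satisfied.
4) k = -7, f = 0; distinct — satisfied.
5) j = 3 lies in [0, 7] — satisfied.
6) values -7 <= 0 <= 3 — satisfied.

The assignment satisfies every constraint.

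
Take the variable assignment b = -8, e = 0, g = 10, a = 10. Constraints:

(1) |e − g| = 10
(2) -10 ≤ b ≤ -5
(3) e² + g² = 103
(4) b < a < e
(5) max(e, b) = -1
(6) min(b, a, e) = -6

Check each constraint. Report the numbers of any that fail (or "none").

Constraints 3, 4, 5, and 6 do not hold.

(1) |0 − 10| = 10 — OK.
(2) b = -8 lies in [-10, -5] — OK.
(3) e² + g² = 0² + 10² = 0 + 100 = 100, not 103 — violated.
(4) values -8, 10, 0; a = 10 is not < e = 0 — violated.
(5) max(0, -8) = 0, not -1 — violated.
(6) min(-8, 10, 0) = -8, not -6 — violated.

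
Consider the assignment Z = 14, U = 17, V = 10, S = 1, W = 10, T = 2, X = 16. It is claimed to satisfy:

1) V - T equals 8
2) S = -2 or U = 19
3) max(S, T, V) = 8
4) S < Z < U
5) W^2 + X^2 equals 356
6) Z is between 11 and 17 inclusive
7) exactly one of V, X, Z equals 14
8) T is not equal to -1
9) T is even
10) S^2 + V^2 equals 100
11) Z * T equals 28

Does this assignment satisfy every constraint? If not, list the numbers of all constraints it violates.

1) V - T = 10 - 2 = 8  ✔
2) S = 1 ≠ -2 and U = 17 ≠ 19; both disjuncts false  ✘
3) max(1, 2, 10) = 10, not 8  ✘
4) values 1 < 14 < 17  ✔
5) W^2 + X^2 = 10^2 + 16^2 = 100 + 256 = 356  ✔
6) Z = 14 lies in [11, 17]  ✔
7) V=10, X=16, Z=14; 1 of them equals 14  ✔
8) T = 2, and 2 ≠ -1  ✔
9) T = 2 is even  ✔
10) S^2 + V^2 = 1^2 + 10^2 = 1 + 100 = 101, not 100  ✘
11) Z * T = 14 * 2 = 28  ✔

Constraints 2, 3, and 10 do not hold.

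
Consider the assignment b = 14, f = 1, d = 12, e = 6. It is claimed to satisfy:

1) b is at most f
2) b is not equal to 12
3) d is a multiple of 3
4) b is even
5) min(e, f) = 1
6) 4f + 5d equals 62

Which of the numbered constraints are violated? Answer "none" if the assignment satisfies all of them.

No — constraints 1, 6 are not satisfied.

1) b = 14, f = 1; 14 > 1 (want ≤)  FAIL
2) b = 14, and 14 ≠ 12  OK
3) 12 / 3 = 4, so 3 divides 12  OK
4) b = 14 is even  OK
5) min(6, 1) = 1  OK
6) 4f + 5d = 4(1) + 5(12) = 64, not 62  FAIL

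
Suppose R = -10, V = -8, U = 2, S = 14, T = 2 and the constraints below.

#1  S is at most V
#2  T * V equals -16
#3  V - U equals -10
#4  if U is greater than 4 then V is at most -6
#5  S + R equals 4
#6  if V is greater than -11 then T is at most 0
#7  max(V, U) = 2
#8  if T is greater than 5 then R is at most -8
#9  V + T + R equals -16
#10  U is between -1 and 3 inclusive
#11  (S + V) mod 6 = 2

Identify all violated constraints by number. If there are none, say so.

#1 S = 14, V = -8; 14 > -8 (want ≤) — does not hold.
#2 T * V = 2 * (-8) = -16 — holds.
#3 V - U = -8 - 2 = -10 — holds.
#4 U = 2, not > 4; antecedent false, conditional vacuously true — holds.
#5 S + R = 14 + (-10) = 4 — holds.
#6 V = -8 > -11, so we need T ≤ 0; but T = 2 > 0 — does not hold.
#7 max(-8, 2) = 2 — holds.
#8 T = 2, not > 5; antecedent false, conditional vacuously true — holds.
#9 V + T + R = -8 + 2 + (-10) = -16 — holds.
#10 U = 2 lies in [-1, 3] — holds.
#11 S + V = 6; 6 mod 6 = 0, not 2 — does not hold.

The assignment fails constraints 1, 6, and 11.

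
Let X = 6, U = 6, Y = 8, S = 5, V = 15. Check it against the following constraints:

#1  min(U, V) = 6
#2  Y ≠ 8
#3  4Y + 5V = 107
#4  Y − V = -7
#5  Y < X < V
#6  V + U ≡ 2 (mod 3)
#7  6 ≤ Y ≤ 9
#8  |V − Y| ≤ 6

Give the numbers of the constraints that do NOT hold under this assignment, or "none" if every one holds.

Violated: 2, 5, 6, 8.

#1 min(6, 15) = 6 — holds.
#2 Y = 8, but 8 is required to differ — does not hold.
#3 4Y + 5V = 4(8) + 5(15) = 107 — holds.
#4 Y − V = 8 − 15 = -7 — holds.
#5 values 8, 6, 15; Y = 8 is not < X = 6 — does not hold.
#6 V + U = 21; 21 mod 3 = 0, not 2 — does not hold.
#7 Y = 8 lies in [6, 9] — holds.
#8 |15 − 8| = 7; 7 > 6, exceeds bound 6 — does not hold.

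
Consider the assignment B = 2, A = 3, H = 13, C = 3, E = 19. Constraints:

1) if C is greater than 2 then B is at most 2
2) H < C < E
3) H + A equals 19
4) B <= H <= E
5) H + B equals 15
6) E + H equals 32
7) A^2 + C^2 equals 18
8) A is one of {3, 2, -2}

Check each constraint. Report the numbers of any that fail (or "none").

No — constraints 2 and 3 are not satisfied.

1) C = 3 > 2, so we need B ≤ 2; B = 2 ≤ 2 — holds.
2) values 13, 3, 19; H = 13 is not < C = 3 — does not hold.
3) H + A = 13 + 3 = 16, not 19 — does not hold.
4) values 2 <= 13 <= 19 — holds.
5) H + B = 13 + 2 = 15 — holds.
6) E + H = 19 + 13 = 32 — holds.
7) A^2 + C^2 = 3^2 + 3^2 = 9 + 9 = 18 — holds.
8) A = 3 is in {3, 2, -2} — holds.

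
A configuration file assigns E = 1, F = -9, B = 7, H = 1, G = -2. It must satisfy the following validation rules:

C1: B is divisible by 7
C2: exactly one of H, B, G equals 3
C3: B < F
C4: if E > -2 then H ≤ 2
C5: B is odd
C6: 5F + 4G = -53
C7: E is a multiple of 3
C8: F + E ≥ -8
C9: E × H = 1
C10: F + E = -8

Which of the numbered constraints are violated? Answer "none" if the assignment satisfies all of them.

The assignment fails constraints 2, 3, and 7.

C1: 7 / 7 = 1, so 7 divides 7 — OK.
C2: H=1, B=7, G=-2; 0 of them equal 3, not exactly one — violated.
C3: B = 7, F = -9; 7 ≥ -9 (want <) — violated.
C4: E = 1 > -2, so we need H ≤ 2; H = 1 ≤ 2 — OK.
C5: B = 7 is odd — OK.
C6: 5F + 4G = 5(-9) + 4(-2) = -53 — OK.
C7: 1 = 3×0 + 1, so 3 does not divide 1 — violated.
C8: F + E = -9 + 1 = -8; -8 ≥ -8 — OK.
C9: E × H = 1 × 1 = 1 — OK.
C10: F + E = -9 + 1 = -8 — OK.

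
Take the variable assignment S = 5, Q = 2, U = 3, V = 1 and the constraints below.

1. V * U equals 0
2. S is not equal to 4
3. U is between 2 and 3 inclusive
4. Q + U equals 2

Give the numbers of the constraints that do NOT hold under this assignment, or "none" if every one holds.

The assignment fails constraints 1, 4.

1. V * U = 1 * 3 = 3, not 0  FAIL
2. S = 5, and 5 ≠ 4  OK
3. U = 3 lies in [2, 3]  OK
4. Q + U = 2 + 3 = 5, not 2  FAIL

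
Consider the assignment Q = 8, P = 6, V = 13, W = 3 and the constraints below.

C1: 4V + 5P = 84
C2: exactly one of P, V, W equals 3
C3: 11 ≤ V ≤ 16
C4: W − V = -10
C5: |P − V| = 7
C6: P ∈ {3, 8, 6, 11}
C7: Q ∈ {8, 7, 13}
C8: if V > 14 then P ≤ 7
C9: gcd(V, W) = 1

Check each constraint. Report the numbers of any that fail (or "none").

C1: 4V + 5P = 4(13) + 5(6) = 82, not 84 — does not hold.
C2: P=6, V=13, W=3; 1 of them equals 3 — holds.
C3: V = 13 lies in [11, 16] — holds.
C4: W − V = 3 − 13 = -10 — holds.
C5: |6 − 13| = 7 — holds.
C6: P = 6 is in {3, 8, 6, 11} — holds.
C7: Q = 8 is in {8, 7, 13} — holds.
C8: V = 13, not > 14; antecedent false, conditional vacuously true — holds.
C9: gcd(13, 3) = 1 — holds.

Constraint 1 is violated.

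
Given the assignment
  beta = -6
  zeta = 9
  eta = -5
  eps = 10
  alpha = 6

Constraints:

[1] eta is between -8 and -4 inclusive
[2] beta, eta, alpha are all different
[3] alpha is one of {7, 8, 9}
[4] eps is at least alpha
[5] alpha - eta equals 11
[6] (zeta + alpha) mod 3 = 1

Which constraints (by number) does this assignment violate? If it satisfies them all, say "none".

[1] eta = -5 lies in [-8, -4] — holds.
[2] values -6, -5, 6 are pairwise distinct — holds.
[3] alpha = 6 is not in {7, 8, 9} — fails.
[4] eps = 10, alpha = 6; 10 ≥ 6 — holds.
[5] alpha - eta = 6 - (-5) = 11 — holds.
[6] zeta + alpha = 15; 15 mod 3 = 0, not 1 — fails.

Violated: 3, 6.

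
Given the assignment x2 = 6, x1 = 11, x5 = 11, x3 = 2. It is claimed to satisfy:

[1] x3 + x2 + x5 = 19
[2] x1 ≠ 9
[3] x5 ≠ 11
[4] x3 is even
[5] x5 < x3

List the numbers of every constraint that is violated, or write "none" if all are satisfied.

Constraints 3, 5 do not hold.

[1] x3 + x2 + x5 = 2 + 6 + 11 = 19 — holds.
[2] x1 = 11, and 11 ≠ 9 — holds.
[3] x5 = 11, but 11 is required to differ — does not hold.
[4] x3 = 2 is even — holds.
[5] x5 = 11, x3 = 2; 11 ≥ 2 (want <) — does not hold.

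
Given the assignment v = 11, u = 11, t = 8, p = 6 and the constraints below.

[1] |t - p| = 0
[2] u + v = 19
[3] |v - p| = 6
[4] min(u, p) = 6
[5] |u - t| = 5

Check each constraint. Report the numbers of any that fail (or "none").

[1] |8 - 6| = 2, not 0 — violated.
[2] u + v = 11 + 11 = 22, not 19 — violated.
[3] |11 - 6| = 5, not 6 — violated.
[4] min(11, 6) = 6 — satisfied.
[5] |11 - 8| = 3, not 5 — violated.

Constraints 1, 2, 3, and 5 are violated.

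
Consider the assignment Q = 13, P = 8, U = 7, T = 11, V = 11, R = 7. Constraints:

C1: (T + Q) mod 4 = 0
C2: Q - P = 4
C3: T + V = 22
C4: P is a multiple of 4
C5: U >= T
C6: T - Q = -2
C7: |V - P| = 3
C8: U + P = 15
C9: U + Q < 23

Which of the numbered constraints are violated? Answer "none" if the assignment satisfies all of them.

C1: T + Q = 24; 24 mod 4 = 0 — holds.
C2: Q - P = 13 - 8 = 5, not 4 — does not hold.
C3: T + V = 11 + 11 = 22 — holds.
C4: 8 / 4 = 2, so 4 divides 8 — holds.
C5: U = 7, T = 11; 7 < 11 (want ≥) — does not hold.
C6: T - Q = 11 - 13 = -2 — holds.
C7: |11 - 8| = 3 — holds.
C8: U + P = 7 + 8 = 15 — holds.
C9: U + Q = 7 + 13 = 20; 20 < 23 — holds.

Constraints 2, 5 are violated.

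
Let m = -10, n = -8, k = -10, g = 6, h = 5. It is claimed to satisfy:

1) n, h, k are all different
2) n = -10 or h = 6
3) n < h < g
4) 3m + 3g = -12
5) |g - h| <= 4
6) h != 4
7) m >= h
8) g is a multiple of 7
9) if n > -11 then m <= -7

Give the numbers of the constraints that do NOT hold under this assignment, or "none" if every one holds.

Constraints 2, 7, and 8 do not hold.

1) values -8, 5, -10 are pairwise distinct — satisfied.
2) n = -8 ≠ -10 and h = 5 ≠ 6; both disjuncts false — violated.
3) values -8 < 5 < 6 — satisfied.
4) 3m + 3g = 3(-10) + 3(6) = -12 — satisfied.
5) |6 - 5| = 1; 1 ≤ 4 — satisfied.
6) h = 5, and 5 ≠ 4 — satisfied.
7) m = -10, h = 5; -10 < 5 (want ≥) — violated.
8) 6 = 7*0 + 6, so 7 does not divide 6 — violated.
9) n = -8 > -11, so we need m ≤ -7; m = -10 ≤ -7 — satisfied.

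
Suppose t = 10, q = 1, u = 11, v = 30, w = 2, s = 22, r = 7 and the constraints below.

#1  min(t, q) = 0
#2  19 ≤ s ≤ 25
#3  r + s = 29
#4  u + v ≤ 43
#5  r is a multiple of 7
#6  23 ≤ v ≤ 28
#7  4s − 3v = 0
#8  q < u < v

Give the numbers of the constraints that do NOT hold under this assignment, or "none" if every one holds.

#1 min(10, 1) = 1, not 0 — does not hold.
#2 s = 22 lies in [19, 25] — holds.
#3 r + s = 7 + 22 = 29 — holds.
#4 u + v = 11 + 30 = 41; 41 ≤ 43 — holds.
#5 7 / 7 = 1, so 7 divides 7 — holds.
#6 v = 30 is outside [23, 28] — does not hold.
#7 4s − 3v = 4(22) − 3(30) = -2, not 0 — does not hold.
#8 values 1 < 11 < 30 — holds.

Constraints 1, 6, and 7 do not hold.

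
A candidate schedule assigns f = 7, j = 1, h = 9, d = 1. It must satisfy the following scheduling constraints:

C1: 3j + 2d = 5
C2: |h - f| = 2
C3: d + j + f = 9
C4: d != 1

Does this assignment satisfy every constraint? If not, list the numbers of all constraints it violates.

C1: 3j + 2d = 3(1) + 2(1) = 5  ✔
C2: |9 - 7| = 2  ✔
C3: d + j + f = 1 + 1 + 7 = 9  ✔
C4: d = 1, but 1 is required to differ  ✘

Constraint 4 is violated.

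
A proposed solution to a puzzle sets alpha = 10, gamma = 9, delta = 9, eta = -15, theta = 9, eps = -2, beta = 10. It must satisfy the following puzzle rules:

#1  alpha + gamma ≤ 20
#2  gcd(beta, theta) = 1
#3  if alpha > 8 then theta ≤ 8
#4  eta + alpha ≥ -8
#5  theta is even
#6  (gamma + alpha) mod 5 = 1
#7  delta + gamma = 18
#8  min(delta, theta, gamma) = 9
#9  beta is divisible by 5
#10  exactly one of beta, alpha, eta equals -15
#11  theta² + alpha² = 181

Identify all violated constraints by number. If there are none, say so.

Constraints 3, 5, 6 do not hold.

#1 alpha + gamma = 10 + 9 = 19; 19 ≤ 20 — holds.
#2 gcd(10, 9) = 1 — holds.
#3 alpha = 10 > 8, so we need theta ≤ 8; but theta = 9 > 8 — fails.
#4 eta + alpha = -15 + 10 = -5; -5 ≥ -8 — holds.
#5 theta = 9 is odd — fails.
#6 gamma + alpha = 19; 19 mod 5 = 4, not 1 — fails.
#7 delta + gamma = 9 + 9 = 18 — holds.
#8 min(9, 9, 9) = 9 — holds.
#9 10 / 5 = 2, so 5 divides 10 — holds.
#10 beta=10, alpha=10, eta=-15; 1 of them equals -15 — holds.
#11 theta² + alpha² = 9² + 10² = 81 + 100 = 181 — holds.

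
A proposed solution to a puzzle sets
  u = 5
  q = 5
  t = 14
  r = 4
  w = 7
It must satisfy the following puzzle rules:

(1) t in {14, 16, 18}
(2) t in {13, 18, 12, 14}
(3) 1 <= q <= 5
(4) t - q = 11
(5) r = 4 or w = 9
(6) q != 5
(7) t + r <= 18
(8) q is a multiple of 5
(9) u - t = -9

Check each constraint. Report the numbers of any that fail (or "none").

No — constraints 4 and 6 are not satisfied.

(1) t = 14 is in {14, 16, 18} — OK.
(2) t = 14 is in {13, 18, 12, 14} — OK.
(3) q = 5 lies in [1, 5] — OK.
(4) t - q = 14 - 5 = 9, not 11 — violated.
(5) r = 4 = 4 (first disjunct) — OK.
(6) q = 5, but 5 is required to differ — violated.
(7) t + r = 14 + 4 = 18; 18 ≤ 18 — OK.
(8) 5 / 5 = 1, so 5 divides 5 — OK.
(9) u - t = 5 - 14 = -9 — OK.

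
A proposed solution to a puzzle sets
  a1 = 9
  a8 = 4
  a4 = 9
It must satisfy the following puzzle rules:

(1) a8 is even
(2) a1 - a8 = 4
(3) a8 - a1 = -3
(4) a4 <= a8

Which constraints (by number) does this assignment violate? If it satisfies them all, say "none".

(1) a8 = 4 is even — OK.
(2) a1 - a8 = 9 - 4 = 5, not 4 — violated.
(3) a8 - a1 = 4 - 9 = -5, not -3 — violated.
(4) a4 = 9, a8 = 4; 9 > 4 (want ≤) — violated.

Constraints 2, 3, and 4 do not hold.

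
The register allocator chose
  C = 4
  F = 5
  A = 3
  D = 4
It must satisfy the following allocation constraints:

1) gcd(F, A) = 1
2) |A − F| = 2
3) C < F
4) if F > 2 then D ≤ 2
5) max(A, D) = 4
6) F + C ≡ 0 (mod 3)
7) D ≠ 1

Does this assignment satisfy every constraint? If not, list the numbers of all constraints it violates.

Constraint 4 does not hold.

1) gcd(5, 3) = 1 — holds.
2) |3 − 5| = 2 — holds.
3) C = 4, F = 5; 4 < 5 — holds.
4) F = 5 > 2, so we need D ≤ 2; but D = 4 > 2 — does not hold.
5) max(3, 4) = 4 — holds.
6) F + C = 9; 9 mod 3 = 0 — holds.
7) D = 4, and 4 ≠ 1 — holds.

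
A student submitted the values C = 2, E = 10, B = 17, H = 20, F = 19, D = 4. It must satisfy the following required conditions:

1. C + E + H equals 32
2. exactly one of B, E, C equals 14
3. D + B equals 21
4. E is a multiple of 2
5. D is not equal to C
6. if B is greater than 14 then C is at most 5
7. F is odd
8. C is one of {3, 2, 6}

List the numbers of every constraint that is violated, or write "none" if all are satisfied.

No — constraint 2 is not satisfied.

1. C + E + H = 2 + 10 + 20 = 32 — satisfied.
2. B=17, E=10, C=2; 0 of them equal 14, not exactly one — violated.
3. D + B = 4 + 17 = 21 — satisfied.
4. 10 / 2 = 5, so 2 divides 10 — satisfied.
5. D = 4, C = 2; distinct — satisfied.
6. B = 17 > 14, so we need C ≤ 5; C = 2 ≤ 5 — satisfied.
7. F = 19 is odd — satisfied.
8. C = 2 is in {3, 2, 6} — satisfied.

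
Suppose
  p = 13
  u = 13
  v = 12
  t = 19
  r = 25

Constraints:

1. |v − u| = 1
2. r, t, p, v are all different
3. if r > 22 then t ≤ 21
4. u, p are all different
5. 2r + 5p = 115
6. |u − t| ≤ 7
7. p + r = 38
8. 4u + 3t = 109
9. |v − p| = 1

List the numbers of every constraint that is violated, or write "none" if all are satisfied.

1. |12 − 13| = 1  yes
2. values 25, 19, 13, 12 are pairwise distinct  yes
3. r = 25 > 22, so we need t ≤ 21; t = 19 ≤ 21  yes
4. u = p = 13, not all different  no
5. 2r + 5p = 2(25) + 5(13) = 115  yes
6. |13 − 19| = 6; 6 ≤ 7  yes
7. p + r = 13 + 25 = 38  yes
8. 4u + 3t = 4(13) + 3(19) = 109  yes
9. |12 − 13| = 1  yes

No — constraint 4 is not satisfied.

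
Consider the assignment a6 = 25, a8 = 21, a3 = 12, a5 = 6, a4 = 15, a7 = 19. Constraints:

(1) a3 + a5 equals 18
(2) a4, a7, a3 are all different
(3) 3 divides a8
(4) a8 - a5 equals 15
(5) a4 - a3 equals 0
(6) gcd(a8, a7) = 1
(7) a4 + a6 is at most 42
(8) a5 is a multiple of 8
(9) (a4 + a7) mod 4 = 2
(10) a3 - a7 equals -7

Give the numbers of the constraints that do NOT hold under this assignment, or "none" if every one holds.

Constraints 5 and 8 do not hold.

(1) a3 + a5 = 12 + 6 = 18  ✓
(2) values 15, 19, 12 are pairwise distinct  ✓
(3) 21 / 3 = 7, so 3 divides 21  ✓
(4) a8 - a5 = 21 - 6 = 15  ✓
(5) a4 - a3 = 15 - 12 = 3, not 0  ✗
(6) gcd(21, 19) = 1  ✓
(7) a4 + a6 = 15 + 25 = 40; 40 ≤ 42  ✓
(8) 6 = 8*0 + 6, so 8 does not divide 6  ✗
(9) a4 + a7 = 34; 34 mod 4 = 2  ✓
(10) a3 - a7 = 12 - 19 = -7  ✓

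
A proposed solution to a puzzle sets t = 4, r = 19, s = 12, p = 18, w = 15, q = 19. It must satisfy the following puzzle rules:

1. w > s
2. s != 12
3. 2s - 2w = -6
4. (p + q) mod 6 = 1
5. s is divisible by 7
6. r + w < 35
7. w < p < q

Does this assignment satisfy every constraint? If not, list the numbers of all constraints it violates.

Constraints 2 and 5 are violated.

1. w = 15, s = 12; 15 > 12  ✔
2. s = 12, but 12 is required to differ  ✘
3. 2s - 2w = 2(12) - 2(15) = -6  ✔
4. p + q = 37; 37 mod 6 = 1  ✔
5. 12 = 7*1 + 5, so 7 does not divide 12  ✘
6. r + w = 19 + 15 = 34; 34 < 35  ✔
7. values 15 < 18 < 19  ✔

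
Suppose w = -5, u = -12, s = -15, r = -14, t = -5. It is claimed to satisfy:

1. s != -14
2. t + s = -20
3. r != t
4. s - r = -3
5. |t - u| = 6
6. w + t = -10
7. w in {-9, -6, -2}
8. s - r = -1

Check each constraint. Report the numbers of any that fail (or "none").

Violated: 4, 5, 7.

1. s = -15, and -15 ≠ -14  OK
2. t + s = -5 + (-15) = -20  OK
3. r = -14, t = -5; distinct  OK
4. s - r = -15 - (-14) = -1, not -3  FAIL
5. |-5 - (-12)| = 7, not 6  FAIL
6. w + t = -5 + (-5) = -10  OK
7. w = -5 is not in {-9, -6, -2}  FAIL
8. s - r = -15 - (-14) = -1  OK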